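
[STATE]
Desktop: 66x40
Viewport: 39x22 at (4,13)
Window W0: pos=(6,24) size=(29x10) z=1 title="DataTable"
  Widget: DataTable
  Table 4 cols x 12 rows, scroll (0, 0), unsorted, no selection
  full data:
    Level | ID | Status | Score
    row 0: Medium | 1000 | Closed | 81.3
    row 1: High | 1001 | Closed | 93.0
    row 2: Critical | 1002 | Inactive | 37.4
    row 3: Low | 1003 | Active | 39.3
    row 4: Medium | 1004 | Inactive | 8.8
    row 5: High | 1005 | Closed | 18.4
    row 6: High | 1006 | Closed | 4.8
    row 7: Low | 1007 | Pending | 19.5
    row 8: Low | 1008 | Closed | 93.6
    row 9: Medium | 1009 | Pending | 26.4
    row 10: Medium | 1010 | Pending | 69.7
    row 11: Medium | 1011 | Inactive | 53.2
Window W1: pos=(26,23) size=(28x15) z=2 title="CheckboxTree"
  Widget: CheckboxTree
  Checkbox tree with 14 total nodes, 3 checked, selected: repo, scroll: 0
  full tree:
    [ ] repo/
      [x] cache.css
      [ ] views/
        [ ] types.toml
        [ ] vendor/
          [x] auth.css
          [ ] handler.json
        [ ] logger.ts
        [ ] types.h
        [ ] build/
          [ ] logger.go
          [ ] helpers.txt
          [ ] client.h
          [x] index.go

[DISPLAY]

                                       
                                       
                                       
                                       
                                       
                                       
                                       
                                       
                                       
                                       
                      ┏━━━━━━━━━━━━━━━━
  ┏━━━━━━━━━━━━━━━━━━━┃ CheckboxTree   
  ┃ DataTable         ┠────────────────
  ┠───────────────────┃>[-] repo/      
  ┃Level   │ID  │Statu┃   [x] cache.css
  ┃────────┼────┼─────┃   [-] views/   
  ┃Medium  │1000│Close┃     [ ] types.t
  ┃High    │1001│Close┃     [-] vendor/
  ┃Critical│1002│Inact┃       [x] auth.
  ┃Low     │1003│Activ┃       [ ] handl
  ┗━━━━━━━━━━━━━━━━━━━┃     [ ] logger.
                      ┃     [ ] types.h


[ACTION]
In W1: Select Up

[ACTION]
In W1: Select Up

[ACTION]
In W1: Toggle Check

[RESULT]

                                       
                                       
                                       
                                       
                                       
                                       
                                       
                                       
                                       
                                       
                      ┏━━━━━━━━━━━━━━━━
  ┏━━━━━━━━━━━━━━━━━━━┃ CheckboxTree   
  ┃ DataTable         ┠────────────────
  ┠───────────────────┃>[x] repo/      
  ┃Level   │ID  │Statu┃   [x] cache.css
  ┃────────┼────┼─────┃   [x] views/   
  ┃Medium  │1000│Close┃     [x] types.t
  ┃High    │1001│Close┃     [x] vendor/
  ┃Critical│1002│Inact┃       [x] auth.
  ┃Low     │1003│Activ┃       [x] handl
  ┗━━━━━━━━━━━━━━━━━━━┃     [x] logger.
                      ┃     [x] types.h


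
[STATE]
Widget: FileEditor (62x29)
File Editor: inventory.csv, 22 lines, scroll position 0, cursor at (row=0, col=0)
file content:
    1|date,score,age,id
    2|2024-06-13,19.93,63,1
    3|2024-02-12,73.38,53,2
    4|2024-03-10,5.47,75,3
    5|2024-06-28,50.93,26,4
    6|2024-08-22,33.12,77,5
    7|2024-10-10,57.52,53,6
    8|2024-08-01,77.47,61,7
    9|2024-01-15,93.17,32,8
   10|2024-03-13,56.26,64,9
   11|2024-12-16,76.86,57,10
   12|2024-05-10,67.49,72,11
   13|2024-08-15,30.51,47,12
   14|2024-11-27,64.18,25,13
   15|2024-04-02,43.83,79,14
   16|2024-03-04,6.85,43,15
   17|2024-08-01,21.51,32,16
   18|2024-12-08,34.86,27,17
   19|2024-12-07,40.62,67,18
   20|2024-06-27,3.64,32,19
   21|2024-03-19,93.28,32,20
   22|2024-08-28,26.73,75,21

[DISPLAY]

█ate,score,age,id                                            ▲
2024-06-13,19.93,63,1                                        █
2024-02-12,73.38,53,2                                        ░
2024-03-10,5.47,75,3                                         ░
2024-06-28,50.93,26,4                                        ░
2024-08-22,33.12,77,5                                        ░
2024-10-10,57.52,53,6                                        ░
2024-08-01,77.47,61,7                                        ░
2024-01-15,93.17,32,8                                        ░
2024-03-13,56.26,64,9                                        ░
2024-12-16,76.86,57,10                                       ░
2024-05-10,67.49,72,11                                       ░
2024-08-15,30.51,47,12                                       ░
2024-11-27,64.18,25,13                                       ░
2024-04-02,43.83,79,14                                       ░
2024-03-04,6.85,43,15                                        ░
2024-08-01,21.51,32,16                                       ░
2024-12-08,34.86,27,17                                       ░
2024-12-07,40.62,67,18                                       ░
2024-06-27,3.64,32,19                                        ░
2024-03-19,93.28,32,20                                       ░
2024-08-28,26.73,75,21                                       ░
                                                             ░
                                                             ░
                                                             ░
                                                             ░
                                                             ░
                                                             ░
                                                             ▼


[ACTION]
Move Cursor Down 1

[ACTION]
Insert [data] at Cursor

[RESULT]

date,score,age,id                                            ▲
data█024-06-13,19.93,63,1                                    █
2024-02-12,73.38,53,2                                        ░
2024-03-10,5.47,75,3                                         ░
2024-06-28,50.93,26,4                                        ░
2024-08-22,33.12,77,5                                        ░
2024-10-10,57.52,53,6                                        ░
2024-08-01,77.47,61,7                                        ░
2024-01-15,93.17,32,8                                        ░
2024-03-13,56.26,64,9                                        ░
2024-12-16,76.86,57,10                                       ░
2024-05-10,67.49,72,11                                       ░
2024-08-15,30.51,47,12                                       ░
2024-11-27,64.18,25,13                                       ░
2024-04-02,43.83,79,14                                       ░
2024-03-04,6.85,43,15                                        ░
2024-08-01,21.51,32,16                                       ░
2024-12-08,34.86,27,17                                       ░
2024-12-07,40.62,67,18                                       ░
2024-06-27,3.64,32,19                                        ░
2024-03-19,93.28,32,20                                       ░
2024-08-28,26.73,75,21                                       ░
                                                             ░
                                                             ░
                                                             ░
                                                             ░
                                                             ░
                                                             ░
                                                             ▼


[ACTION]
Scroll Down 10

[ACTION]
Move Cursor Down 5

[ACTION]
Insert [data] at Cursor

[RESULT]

date,score,age,id                                            ▲
data2024-06-13,19.93,63,1                                    █
2024-02-12,73.38,53,2                                        ░
2024-03-10,5.47,75,3                                         ░
2024-06-28,50.93,26,4                                        ░
2024-08-22,33.12,77,5                                        ░
2024data█10-10,57.52,53,6                                    ░
2024-08-01,77.47,61,7                                        ░
2024-01-15,93.17,32,8                                        ░
2024-03-13,56.26,64,9                                        ░
2024-12-16,76.86,57,10                                       ░
2024-05-10,67.49,72,11                                       ░
2024-08-15,30.51,47,12                                       ░
2024-11-27,64.18,25,13                                       ░
2024-04-02,43.83,79,14                                       ░
2024-03-04,6.85,43,15                                        ░
2024-08-01,21.51,32,16                                       ░
2024-12-08,34.86,27,17                                       ░
2024-12-07,40.62,67,18                                       ░
2024-06-27,3.64,32,19                                        ░
2024-03-19,93.28,32,20                                       ░
2024-08-28,26.73,75,21                                       ░
                                                             ░
                                                             ░
                                                             ░
                                                             ░
                                                             ░
                                                             ░
                                                             ▼


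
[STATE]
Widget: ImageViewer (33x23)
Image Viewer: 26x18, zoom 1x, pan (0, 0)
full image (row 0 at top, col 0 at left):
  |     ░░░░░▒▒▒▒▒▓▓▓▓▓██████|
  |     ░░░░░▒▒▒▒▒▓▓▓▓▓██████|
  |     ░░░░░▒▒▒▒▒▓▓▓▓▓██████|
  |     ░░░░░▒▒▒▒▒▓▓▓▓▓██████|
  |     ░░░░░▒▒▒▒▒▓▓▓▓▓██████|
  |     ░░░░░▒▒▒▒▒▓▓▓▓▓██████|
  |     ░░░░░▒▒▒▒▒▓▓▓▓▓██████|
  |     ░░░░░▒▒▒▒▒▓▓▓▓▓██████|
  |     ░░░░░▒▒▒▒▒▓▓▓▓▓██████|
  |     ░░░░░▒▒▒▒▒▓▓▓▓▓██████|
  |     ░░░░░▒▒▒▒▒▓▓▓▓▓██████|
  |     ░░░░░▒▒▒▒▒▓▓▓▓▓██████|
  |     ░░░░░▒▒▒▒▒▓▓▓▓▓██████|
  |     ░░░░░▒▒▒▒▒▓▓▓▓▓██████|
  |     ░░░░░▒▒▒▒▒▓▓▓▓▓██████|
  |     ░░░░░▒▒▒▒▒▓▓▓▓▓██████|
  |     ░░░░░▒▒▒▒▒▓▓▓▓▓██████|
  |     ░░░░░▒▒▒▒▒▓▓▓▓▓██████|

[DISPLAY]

     ░░░░░▒▒▒▒▒▓▓▓▓▓██████       
     ░░░░░▒▒▒▒▒▓▓▓▓▓██████       
     ░░░░░▒▒▒▒▒▓▓▓▓▓██████       
     ░░░░░▒▒▒▒▒▓▓▓▓▓██████       
     ░░░░░▒▒▒▒▒▓▓▓▓▓██████       
     ░░░░░▒▒▒▒▒▓▓▓▓▓██████       
     ░░░░░▒▒▒▒▒▓▓▓▓▓██████       
     ░░░░░▒▒▒▒▒▓▓▓▓▓██████       
     ░░░░░▒▒▒▒▒▓▓▓▓▓██████       
     ░░░░░▒▒▒▒▒▓▓▓▓▓██████       
     ░░░░░▒▒▒▒▒▓▓▓▓▓██████       
     ░░░░░▒▒▒▒▒▓▓▓▓▓██████       
     ░░░░░▒▒▒▒▒▓▓▓▓▓██████       
     ░░░░░▒▒▒▒▒▓▓▓▓▓██████       
     ░░░░░▒▒▒▒▒▓▓▓▓▓██████       
     ░░░░░▒▒▒▒▒▓▓▓▓▓██████       
     ░░░░░▒▒▒▒▒▓▓▓▓▓██████       
     ░░░░░▒▒▒▒▒▓▓▓▓▓██████       
                                 
                                 
                                 
                                 
                                 


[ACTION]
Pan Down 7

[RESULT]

     ░░░░░▒▒▒▒▒▓▓▓▓▓██████       
     ░░░░░▒▒▒▒▒▓▓▓▓▓██████       
     ░░░░░▒▒▒▒▒▓▓▓▓▓██████       
     ░░░░░▒▒▒▒▒▓▓▓▓▓██████       
     ░░░░░▒▒▒▒▒▓▓▓▓▓██████       
     ░░░░░▒▒▒▒▒▓▓▓▓▓██████       
     ░░░░░▒▒▒▒▒▓▓▓▓▓██████       
     ░░░░░▒▒▒▒▒▓▓▓▓▓██████       
     ░░░░░▒▒▒▒▒▓▓▓▓▓██████       
     ░░░░░▒▒▒▒▒▓▓▓▓▓██████       
     ░░░░░▒▒▒▒▒▓▓▓▓▓██████       
                                 
                                 
                                 
                                 
                                 
                                 
                                 
                                 
                                 
                                 
                                 
                                 


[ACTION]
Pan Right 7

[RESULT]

░░░▒▒▒▒▒▓▓▓▓▓██████              
░░░▒▒▒▒▒▓▓▓▓▓██████              
░░░▒▒▒▒▒▓▓▓▓▓██████              
░░░▒▒▒▒▒▓▓▓▓▓██████              
░░░▒▒▒▒▒▓▓▓▓▓██████              
░░░▒▒▒▒▒▓▓▓▓▓██████              
░░░▒▒▒▒▒▓▓▓▓▓██████              
░░░▒▒▒▒▒▓▓▓▓▓██████              
░░░▒▒▒▒▒▓▓▓▓▓██████              
░░░▒▒▒▒▒▓▓▓▓▓██████              
░░░▒▒▒▒▒▓▓▓▓▓██████              
                                 
                                 
                                 
                                 
                                 
                                 
                                 
                                 
                                 
                                 
                                 
                                 


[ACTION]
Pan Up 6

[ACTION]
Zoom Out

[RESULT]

░░░▒▒▒▒▒▓▓▓▓▓██████              
░░░▒▒▒▒▒▓▓▓▓▓██████              
░░░▒▒▒▒▒▓▓▓▓▓██████              
░░░▒▒▒▒▒▓▓▓▓▓██████              
░░░▒▒▒▒▒▓▓▓▓▓██████              
░░░▒▒▒▒▒▓▓▓▓▓██████              
░░░▒▒▒▒▒▓▓▓▓▓██████              
░░░▒▒▒▒▒▓▓▓▓▓██████              
░░░▒▒▒▒▒▓▓▓▓▓██████              
░░░▒▒▒▒▒▓▓▓▓▓██████              
░░░▒▒▒▒▒▓▓▓▓▓██████              
░░░▒▒▒▒▒▓▓▓▓▓██████              
░░░▒▒▒▒▒▓▓▓▓▓██████              
░░░▒▒▒▒▒▓▓▓▓▓██████              
░░░▒▒▒▒▒▓▓▓▓▓██████              
░░░▒▒▒▒▒▓▓▓▓▓██████              
░░░▒▒▒▒▒▓▓▓▓▓██████              
                                 
                                 
                                 
                                 
                                 
                                 


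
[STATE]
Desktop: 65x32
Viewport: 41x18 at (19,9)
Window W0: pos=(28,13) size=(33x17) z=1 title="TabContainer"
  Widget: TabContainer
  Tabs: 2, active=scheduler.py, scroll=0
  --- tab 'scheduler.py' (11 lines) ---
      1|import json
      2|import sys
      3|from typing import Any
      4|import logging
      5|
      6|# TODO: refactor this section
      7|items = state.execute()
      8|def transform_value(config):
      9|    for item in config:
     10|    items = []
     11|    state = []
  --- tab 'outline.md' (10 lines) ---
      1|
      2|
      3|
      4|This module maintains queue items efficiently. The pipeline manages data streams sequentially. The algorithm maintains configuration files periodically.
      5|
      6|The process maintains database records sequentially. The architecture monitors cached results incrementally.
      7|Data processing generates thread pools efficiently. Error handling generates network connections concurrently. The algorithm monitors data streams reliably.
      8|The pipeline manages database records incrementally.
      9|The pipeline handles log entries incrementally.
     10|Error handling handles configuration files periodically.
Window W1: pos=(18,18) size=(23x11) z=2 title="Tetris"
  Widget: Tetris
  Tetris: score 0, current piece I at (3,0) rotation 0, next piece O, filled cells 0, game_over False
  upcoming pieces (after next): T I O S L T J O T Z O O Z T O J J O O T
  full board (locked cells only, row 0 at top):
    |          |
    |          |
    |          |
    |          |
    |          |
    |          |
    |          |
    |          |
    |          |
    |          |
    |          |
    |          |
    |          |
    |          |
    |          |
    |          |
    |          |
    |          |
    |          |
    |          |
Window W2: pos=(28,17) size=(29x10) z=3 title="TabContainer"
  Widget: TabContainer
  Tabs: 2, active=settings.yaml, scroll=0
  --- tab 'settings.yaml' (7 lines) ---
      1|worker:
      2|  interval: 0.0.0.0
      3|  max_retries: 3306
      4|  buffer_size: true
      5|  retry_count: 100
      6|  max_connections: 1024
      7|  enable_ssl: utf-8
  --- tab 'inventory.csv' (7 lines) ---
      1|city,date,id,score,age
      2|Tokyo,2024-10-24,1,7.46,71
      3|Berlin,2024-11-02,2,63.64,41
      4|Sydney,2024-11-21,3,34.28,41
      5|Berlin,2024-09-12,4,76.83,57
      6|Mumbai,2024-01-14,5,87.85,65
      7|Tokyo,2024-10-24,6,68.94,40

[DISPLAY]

                                         
                                         
                                         
                                         
         ┏━━━━━━━━━━━━━━━━━━━━━━━━━━━━━━━
         ┃ TabContainer                  
         ┠───────────────────────────────
         ┃[scheduler.py]│ outline.md     
         ┏━━━━━━━━━━━━━━━━━━━━━━━━━━━┓───
━━━━━━━━━┃ TabContainer              ┃   
 Tetris  ┠───────────────────────────┨   
─────────┃[settings.yaml]│ inventory.┃   
         ┃───────────────────────────┃   
         ┃worker:                    ┃   
         ┃  interval: 0.0.0.0        ┃n  
         ┃  max_retries: 3306        ┃   
         ┃  buffer_size: true        ┃   
         ┗━━━━━━━━━━━━━━━━━━━━━━━━━━━┛   


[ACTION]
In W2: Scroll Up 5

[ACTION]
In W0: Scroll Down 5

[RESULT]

                                         
                                         
                                         
                                         
         ┏━━━━━━━━━━━━━━━━━━━━━━━━━━━━━━━
         ┃ TabContainer                  
         ┠───────────────────────────────
         ┃[scheduler.py]│ outline.md     
         ┏━━━━━━━━━━━━━━━━━━━━━━━━━━━┓───
━━━━━━━━━┃ TabContainer              ┃n  
 Tetris  ┠───────────────────────────┨   
─────────┃[settings.yaml]│ inventory.┃   
         ┃───────────────────────────┃   
         ┃worker:                    ┃   
         ┃  interval: 0.0.0.0        ┃   
         ┃  max_retries: 3306        ┃   
         ┃  buffer_size: true        ┃   
         ┗━━━━━━━━━━━━━━━━━━━━━━━━━━━┛   


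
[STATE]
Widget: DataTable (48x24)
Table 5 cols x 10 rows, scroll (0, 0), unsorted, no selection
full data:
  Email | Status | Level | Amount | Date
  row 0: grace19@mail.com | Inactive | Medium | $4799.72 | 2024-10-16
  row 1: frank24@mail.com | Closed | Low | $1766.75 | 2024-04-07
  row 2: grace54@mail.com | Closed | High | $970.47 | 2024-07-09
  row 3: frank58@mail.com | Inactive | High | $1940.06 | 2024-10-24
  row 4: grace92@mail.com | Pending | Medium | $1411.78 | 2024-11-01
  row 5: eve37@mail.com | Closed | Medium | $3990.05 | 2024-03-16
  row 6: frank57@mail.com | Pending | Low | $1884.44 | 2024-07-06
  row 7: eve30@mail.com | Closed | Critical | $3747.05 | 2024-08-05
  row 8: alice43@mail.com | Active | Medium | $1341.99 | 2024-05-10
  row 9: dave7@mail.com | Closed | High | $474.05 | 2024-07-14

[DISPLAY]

Email           │Status  │Level   │Amount  │Date
────────────────┼────────┼────────┼────────┼────
grace19@mail.com│Inactive│Medium  │$4799.72│2024
frank24@mail.com│Closed  │Low     │$1766.75│2024
grace54@mail.com│Closed  │High    │$970.47 │2024
frank58@mail.com│Inactive│High    │$1940.06│2024
grace92@mail.com│Pending │Medium  │$1411.78│2024
eve37@mail.com  │Closed  │Medium  │$3990.05│2024
frank57@mail.com│Pending │Low     │$1884.44│2024
eve30@mail.com  │Closed  │Critical│$3747.05│2024
alice43@mail.com│Active  │Medium  │$1341.99│2024
dave7@mail.com  │Closed  │High    │$474.05 │2024
                                                
                                                
                                                
                                                
                                                
                                                
                                                
                                                
                                                
                                                
                                                
                                                


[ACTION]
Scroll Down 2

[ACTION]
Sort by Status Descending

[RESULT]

Email           │Status ▼│Level   │Amount  │Date
────────────────┼────────┼────────┼────────┼────
grace92@mail.com│Pending │Medium  │$1411.78│2024
frank57@mail.com│Pending │Low     │$1884.44│2024
grace19@mail.com│Inactive│Medium  │$4799.72│2024
frank58@mail.com│Inactive│High    │$1940.06│2024
frank24@mail.com│Closed  │Low     │$1766.75│2024
grace54@mail.com│Closed  │High    │$970.47 │2024
eve37@mail.com  │Closed  │Medium  │$3990.05│2024
eve30@mail.com  │Closed  │Critical│$3747.05│2024
dave7@mail.com  │Closed  │High    │$474.05 │2024
alice43@mail.com│Active  │Medium  │$1341.99│2024
                                                
                                                
                                                
                                                
                                                
                                                
                                                
                                                
                                                
                                                
                                                
                                                


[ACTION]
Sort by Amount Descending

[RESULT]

Email           │Status  │Level   │Amount ▼│Date
────────────────┼────────┼────────┼────────┼────
grace19@mail.com│Inactive│Medium  │$4799.72│2024
eve37@mail.com  │Closed  │Medium  │$3990.05│2024
eve30@mail.com  │Closed  │Critical│$3747.05│2024
frank58@mail.com│Inactive│High    │$1940.06│2024
frank57@mail.com│Pending │Low     │$1884.44│2024
frank24@mail.com│Closed  │Low     │$1766.75│2024
grace92@mail.com│Pending │Medium  │$1411.78│2024
alice43@mail.com│Active  │Medium  │$1341.99│2024
grace54@mail.com│Closed  │High    │$970.47 │2024
dave7@mail.com  │Closed  │High    │$474.05 │2024
                                                
                                                
                                                
                                                
                                                
                                                
                                                
                                                
                                                
                                                
                                                
                                                


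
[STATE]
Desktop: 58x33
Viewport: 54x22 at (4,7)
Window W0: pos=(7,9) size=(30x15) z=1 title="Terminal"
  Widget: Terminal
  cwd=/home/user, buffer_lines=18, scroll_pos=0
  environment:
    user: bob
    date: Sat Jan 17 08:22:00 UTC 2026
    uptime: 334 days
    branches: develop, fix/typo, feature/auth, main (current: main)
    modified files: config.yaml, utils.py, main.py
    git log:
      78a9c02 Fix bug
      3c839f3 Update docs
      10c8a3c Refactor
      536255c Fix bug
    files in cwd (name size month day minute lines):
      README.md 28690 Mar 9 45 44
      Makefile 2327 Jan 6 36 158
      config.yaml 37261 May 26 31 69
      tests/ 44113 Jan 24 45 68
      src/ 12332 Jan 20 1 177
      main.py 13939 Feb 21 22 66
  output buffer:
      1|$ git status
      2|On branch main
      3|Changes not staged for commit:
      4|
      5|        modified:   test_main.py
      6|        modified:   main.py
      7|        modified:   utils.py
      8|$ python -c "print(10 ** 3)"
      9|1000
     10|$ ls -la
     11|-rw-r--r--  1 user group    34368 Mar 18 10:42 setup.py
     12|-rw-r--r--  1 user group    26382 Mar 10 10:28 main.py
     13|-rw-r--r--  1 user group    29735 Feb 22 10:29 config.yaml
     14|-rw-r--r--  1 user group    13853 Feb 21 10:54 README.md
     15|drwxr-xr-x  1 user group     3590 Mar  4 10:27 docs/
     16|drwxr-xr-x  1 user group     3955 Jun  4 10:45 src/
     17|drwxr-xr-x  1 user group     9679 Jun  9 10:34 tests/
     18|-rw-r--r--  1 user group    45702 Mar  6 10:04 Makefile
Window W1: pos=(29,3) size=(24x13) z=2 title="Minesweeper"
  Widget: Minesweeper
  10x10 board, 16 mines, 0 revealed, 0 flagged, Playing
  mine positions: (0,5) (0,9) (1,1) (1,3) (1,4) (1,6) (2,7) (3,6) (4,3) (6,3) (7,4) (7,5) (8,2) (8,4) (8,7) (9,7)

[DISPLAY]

                         ┃■■■■■■■■■■            ┃     
                         ┃■■■■■■■■■■            ┃     
   ┏━━━━━━━━━━━━━━━━━━━━━┃■■■■■■■■■■            ┃     
   ┃ Terminal            ┃■■■■■■■■■■            ┃     
   ┠─────────────────────┃■■■■■■■■■■            ┃     
   ┃$ git status         ┃■■■■■■■■■■            ┃     
   ┃On branch main       ┃■■■■■■■■■■            ┃     
   ┃Changes not staged fo┃■■■■■■■■■■            ┃     
   ┃                     ┗━━━━━━━━━━━━━━━━━━━━━━┛     
   ┃        modified:   test_mai┃                     
   ┃        modified:   main.py ┃                     
   ┃        modified:   utils.py┃                     
   ┃$ python -c "print(10 ** 3)"┃                     
   ┃1000                        ┃                     
   ┃$ ls -la                    ┃                     
   ┃-rw-r--r--  1 user group    ┃                     
   ┗━━━━━━━━━━━━━━━━━━━━━━━━━━━━┛                     
                                                      
                                                      
                                                      
                                                      
                                                      


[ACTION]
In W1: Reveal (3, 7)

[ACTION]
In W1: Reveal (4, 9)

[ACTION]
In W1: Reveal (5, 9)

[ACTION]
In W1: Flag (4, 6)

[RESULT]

                         ┃■■■■■■■■21            ┃     
                         ┃■■■■■■■■1             ┃     
   ┏━━━━━━━━━━━━━━━━━━━━━┃■■■■■■■21             ┃     
   ┃ Terminal            ┃■■■■1111              ┃     
   ┠─────────────────────┃■■■■2                 ┃     
   ┃$ git status         ┃■■■■321               ┃     
   ┃On branch main       ┃■■■■■■211             ┃     
   ┃Changes not staged fo┃■■■■■■■■2             ┃     
   ┃                     ┗━━━━━━━━━━━━━━━━━━━━━━┛     
   ┃        modified:   test_mai┃                     
   ┃        modified:   main.py ┃                     
   ┃        modified:   utils.py┃                     
   ┃$ python -c "print(10 ** 3)"┃                     
   ┃1000                        ┃                     
   ┃$ ls -la                    ┃                     
   ┃-rw-r--r--  1 user group    ┃                     
   ┗━━━━━━━━━━━━━━━━━━━━━━━━━━━━┛                     
                                                      
                                                      
                                                      
                                                      
                                                      


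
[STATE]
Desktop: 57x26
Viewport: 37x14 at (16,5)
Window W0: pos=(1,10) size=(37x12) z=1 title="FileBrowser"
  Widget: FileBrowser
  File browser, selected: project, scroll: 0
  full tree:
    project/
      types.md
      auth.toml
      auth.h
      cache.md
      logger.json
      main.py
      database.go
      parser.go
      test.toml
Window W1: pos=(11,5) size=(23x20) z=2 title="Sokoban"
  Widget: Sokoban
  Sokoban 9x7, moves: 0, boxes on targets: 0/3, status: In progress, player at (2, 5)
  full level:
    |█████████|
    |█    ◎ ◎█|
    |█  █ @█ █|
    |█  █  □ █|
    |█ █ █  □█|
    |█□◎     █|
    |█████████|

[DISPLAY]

━━━━━━━━━━━━━━━━━┓                   
oban             ┃                   
─────────────────┨                   
█████            ┃                   
 ◎ ◎█            ┃                   
 @█ █            ┃━━━┓               
  □ █            ┃   ┃               
█  □█            ┃───┨               
    █            ┃   ┃               
█████            ┃   ┃               
s: 0  0/3        ┃   ┃               
                 ┃   ┃               
                 ┃   ┃               
                 ┃   ┃               


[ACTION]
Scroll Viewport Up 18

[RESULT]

                                     
                                     
                                     
                                     
                                     
━━━━━━━━━━━━━━━━━┓                   
oban             ┃                   
─────────────────┨                   
█████            ┃                   
 ◎ ◎█            ┃                   
 @█ █            ┃━━━┓               
  □ █            ┃   ┃               
█  □█            ┃───┨               
    █            ┃   ┃               


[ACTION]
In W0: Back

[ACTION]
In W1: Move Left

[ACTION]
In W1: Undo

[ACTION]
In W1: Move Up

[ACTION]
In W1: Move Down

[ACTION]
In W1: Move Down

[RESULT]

                                     
                                     
                                     
                                     
                                     
━━━━━━━━━━━━━━━━━┓                   
oban             ┃                   
─────────────────┨                   
█████            ┃                   
 ◎ ◎█            ┃                   
  █ █            ┃━━━┓               
 @□ █            ┃   ┃               
█  □█            ┃───┨               
    █            ┃   ┃               


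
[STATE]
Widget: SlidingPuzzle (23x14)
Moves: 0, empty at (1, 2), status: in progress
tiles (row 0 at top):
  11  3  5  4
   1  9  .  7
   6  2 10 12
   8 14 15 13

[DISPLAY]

┌────┬────┬────┬────┐  
│ 11 │  3 │  5 │  4 │  
├────┼────┼────┼────┤  
│  1 │  9 │    │  7 │  
├────┼────┼────┼────┤  
│  6 │  2 │ 10 │ 12 │  
├────┼────┼────┼────┤  
│  8 │ 14 │ 15 │ 13 │  
└────┴────┴────┴────┘  
Moves: 0               
                       
                       
                       
                       


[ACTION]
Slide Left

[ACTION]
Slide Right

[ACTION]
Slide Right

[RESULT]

┌────┬────┬────┬────┐  
│ 11 │  3 │  5 │  4 │  
├────┼────┼────┼────┤  
│  1 │    │  9 │  7 │  
├────┼────┼────┼────┤  
│  6 │  2 │ 10 │ 12 │  
├────┼────┼────┼────┤  
│  8 │ 14 │ 15 │ 13 │  
└────┴────┴────┴────┘  
Moves: 3               
                       
                       
                       
                       


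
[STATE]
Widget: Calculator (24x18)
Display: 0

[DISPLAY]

                       0
┌───┬───┬───┬───┐       
│ 7 │ 8 │ 9 │ ÷ │       
├───┼───┼───┼───┤       
│ 4 │ 5 │ 6 │ × │       
├───┼───┼───┼───┤       
│ 1 │ 2 │ 3 │ - │       
├───┼───┼───┼───┤       
│ 0 │ . │ = │ + │       
├───┼───┼───┼───┤       
│ C │ MC│ MR│ M+│       
└───┴───┴───┴───┘       
                        
                        
                        
                        
                        
                        


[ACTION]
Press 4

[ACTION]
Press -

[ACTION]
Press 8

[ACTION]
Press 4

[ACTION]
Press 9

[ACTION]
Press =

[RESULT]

                    -845
┌───┬───┬───┬───┐       
│ 7 │ 8 │ 9 │ ÷ │       
├───┼───┼───┼───┤       
│ 4 │ 5 │ 6 │ × │       
├───┼───┼───┼───┤       
│ 1 │ 2 │ 3 │ - │       
├───┼───┼───┼───┤       
│ 0 │ . │ = │ + │       
├───┼───┼───┼───┤       
│ C │ MC│ MR│ M+│       
└───┴───┴───┴───┘       
                        
                        
                        
                        
                        
                        


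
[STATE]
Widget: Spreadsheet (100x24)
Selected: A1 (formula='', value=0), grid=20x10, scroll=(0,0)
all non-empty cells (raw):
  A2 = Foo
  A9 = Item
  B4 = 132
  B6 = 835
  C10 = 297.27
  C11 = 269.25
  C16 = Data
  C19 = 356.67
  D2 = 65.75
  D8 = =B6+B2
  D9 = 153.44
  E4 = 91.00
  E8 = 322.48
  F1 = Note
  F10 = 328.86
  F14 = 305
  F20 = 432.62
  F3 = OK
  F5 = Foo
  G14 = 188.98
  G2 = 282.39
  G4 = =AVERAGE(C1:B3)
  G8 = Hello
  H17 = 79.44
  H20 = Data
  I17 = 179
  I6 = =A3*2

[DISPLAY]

A1:                                                                                                 
       A       B       C       D       E       F       G       H       I       J                    
----------------------------------------------------------------------------------------------------
  1      [0]       0       0       0       0Note           0       0       0       0                
  2 Foo            0       0   65.75       0       0  282.39       0       0       0                
  3        0       0       0       0       0OK             0       0       0       0                
  4        0     132       0       0      91       0       0       0       0       0                
  5        0       0       0       0       0Foo            0       0       0       0                
  6        0     835       0       0       0       0       0       0       0       0                
  7        0       0       0       0       0       0       0       0       0       0                
  8        0       0       0     835  322.48       0Hello          0       0       0                
  9 Item           0       0  153.44       0       0       0       0       0       0                
 10        0       0  297.27       0       0  328.86       0       0       0       0                
 11        0       0  269.25       0       0       0       0       0       0       0                
 12        0       0       0       0       0       0       0       0       0       0                
 13        0       0       0       0       0       0       0       0       0       0                
 14        0       0       0       0       0     305  188.98       0       0       0                
 15        0       0       0       0       0       0       0       0       0       0                
 16        0       0Data           0       0       0       0       0       0       0                
 17        0       0       0       0       0       0       0   79.44     179       0                
 18        0       0       0       0       0       0       0       0       0       0                
 19        0       0  356.67       0       0       0       0       0       0       0                
 20        0       0       0       0       0  432.62       0Data           0       0                
                                                                                                    


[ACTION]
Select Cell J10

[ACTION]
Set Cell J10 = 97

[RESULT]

J10: 97                                                                                             
       A       B       C       D       E       F       G       H       I       J                    
----------------------------------------------------------------------------------------------------
  1        0       0       0       0       0Note           0       0       0       0                
  2 Foo            0       0   65.75       0       0  282.39       0       0       0                
  3        0       0       0       0       0OK             0       0       0       0                
  4        0     132       0       0      91       0       0       0       0       0                
  5        0       0       0       0       0Foo            0       0       0       0                
  6        0     835       0       0       0       0       0       0       0       0                
  7        0       0       0       0       0       0       0       0       0       0                
  8        0       0       0     835  322.48       0Hello          0       0       0                
  9 Item           0       0  153.44       0       0       0       0       0       0                
 10        0       0  297.27       0       0  328.86       0       0       0    [97]                
 11        0       0  269.25       0       0       0       0       0       0       0                
 12        0       0       0       0       0       0       0       0       0       0                
 13        0       0       0       0       0       0       0       0       0       0                
 14        0       0       0       0       0     305  188.98       0       0       0                
 15        0       0       0       0       0       0       0       0       0       0                
 16        0       0Data           0       0       0       0       0       0       0                
 17        0       0       0       0       0       0       0   79.44     179       0                
 18        0       0       0       0       0       0       0       0       0       0                
 19        0       0  356.67       0       0       0       0       0       0       0                
 20        0       0       0       0       0  432.62       0Data           0       0                
                                                                                                    


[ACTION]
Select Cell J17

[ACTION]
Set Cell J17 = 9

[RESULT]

J17: 9                                                                                              
       A       B       C       D       E       F       G       H       I       J                    
----------------------------------------------------------------------------------------------------
  1        0       0       0       0       0Note           0       0       0       0                
  2 Foo            0       0   65.75       0       0  282.39       0       0       0                
  3        0       0       0       0       0OK             0       0       0       0                
  4        0     132       0       0      91       0       0       0       0       0                
  5        0       0       0       0       0Foo            0       0       0       0                
  6        0     835       0       0       0       0       0       0       0       0                
  7        0       0       0       0       0       0       0       0       0       0                
  8        0       0       0     835  322.48       0Hello          0       0       0                
  9 Item           0       0  153.44       0       0       0       0       0       0                
 10        0       0  297.27       0       0  328.86       0       0       0      97                
 11        0       0  269.25       0       0       0       0       0       0       0                
 12        0       0       0       0       0       0       0       0       0       0                
 13        0       0       0       0       0       0       0       0       0       0                
 14        0       0       0       0       0     305  188.98       0       0       0                
 15        0       0       0       0       0       0       0       0       0       0                
 16        0       0Data           0       0       0       0       0       0       0                
 17        0       0       0       0       0       0       0   79.44     179     [9]                
 18        0       0       0       0       0       0       0       0       0       0                
 19        0       0  356.67       0       0       0       0       0       0       0                
 20        0       0       0       0       0  432.62       0Data           0       0                
                                                                                                    
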